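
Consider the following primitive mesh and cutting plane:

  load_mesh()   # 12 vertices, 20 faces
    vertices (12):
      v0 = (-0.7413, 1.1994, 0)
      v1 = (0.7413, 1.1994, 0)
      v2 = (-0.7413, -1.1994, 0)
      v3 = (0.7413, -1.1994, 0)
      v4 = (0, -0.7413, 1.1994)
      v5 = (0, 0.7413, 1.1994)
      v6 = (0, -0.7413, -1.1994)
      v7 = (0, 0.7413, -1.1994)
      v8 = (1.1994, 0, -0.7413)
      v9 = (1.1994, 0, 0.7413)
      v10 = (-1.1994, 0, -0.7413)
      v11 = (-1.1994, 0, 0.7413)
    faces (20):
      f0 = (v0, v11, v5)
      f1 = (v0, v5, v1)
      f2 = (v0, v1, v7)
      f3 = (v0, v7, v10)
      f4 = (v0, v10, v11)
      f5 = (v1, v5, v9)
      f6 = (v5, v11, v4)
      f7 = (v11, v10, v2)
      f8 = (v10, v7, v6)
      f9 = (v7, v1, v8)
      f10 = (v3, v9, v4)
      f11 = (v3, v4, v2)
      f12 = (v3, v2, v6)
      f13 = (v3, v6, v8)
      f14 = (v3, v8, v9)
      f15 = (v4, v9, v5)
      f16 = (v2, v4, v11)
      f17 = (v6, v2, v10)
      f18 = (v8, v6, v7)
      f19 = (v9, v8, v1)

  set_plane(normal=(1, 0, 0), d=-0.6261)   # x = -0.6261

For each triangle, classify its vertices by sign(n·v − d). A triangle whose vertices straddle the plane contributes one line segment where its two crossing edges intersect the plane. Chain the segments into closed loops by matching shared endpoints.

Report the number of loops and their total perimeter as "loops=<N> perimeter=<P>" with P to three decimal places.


loops=1 perimeter=6.593

Straddling triangles (10 of 20):
  (v0,v11,v5) [--+] → (-0.6261, 0.354333, 0.960267)–(-0.6261, 1.12821, 0.18639)  len=1.0944
  (v0,v5,v1) [-++] → (-0.6261, 1.12821, 0.18639)–(-0.6261, 1.1994, 0)  len=0.1995
  (v0,v1,v7) [-++] → (-0.6261, 1.1994, 0)–(-0.6261, 1.12821, -0.18639)  len=0.1995
  (v0,v7,v10) [-+-] → (-0.6261, 1.12821, -0.18639)–(-0.6261, 0.354333, -0.960267)  len=1.0944
  (v5,v11,v4) [+-+] → (-0.6261, 0.354333, 0.960267)–(-0.6261, -0.354333, 0.960267)  len=0.7087
  (v10,v7,v6) [-++] → (-0.6261, 0.354333, -0.960267)–(-0.6261, -0.354333, -0.960267)  len=0.7087
  (v3,v4,v2) [++-] → (-0.6261, -1.12821, 0.18639)–(-0.6261, -1.1994, 0)  len=0.1995
  (v3,v2,v6) [+-+] → (-0.6261, -1.1994, 0)–(-0.6261, -1.12821, -0.18639)  len=0.1995
  (v2,v4,v11) [-+-] → (-0.6261, -1.12821, 0.18639)–(-0.6261, -0.354333, 0.960267)  len=1.0944
  (v6,v2,v10) [+--] → (-0.6261, -1.12821, -0.18639)–(-0.6261, -0.354333, -0.960267)  len=1.0944

Chained into 1 loop(s):
  loop 1: 10 segments, perimeter = 6.5931
Total perimeter = 6.593


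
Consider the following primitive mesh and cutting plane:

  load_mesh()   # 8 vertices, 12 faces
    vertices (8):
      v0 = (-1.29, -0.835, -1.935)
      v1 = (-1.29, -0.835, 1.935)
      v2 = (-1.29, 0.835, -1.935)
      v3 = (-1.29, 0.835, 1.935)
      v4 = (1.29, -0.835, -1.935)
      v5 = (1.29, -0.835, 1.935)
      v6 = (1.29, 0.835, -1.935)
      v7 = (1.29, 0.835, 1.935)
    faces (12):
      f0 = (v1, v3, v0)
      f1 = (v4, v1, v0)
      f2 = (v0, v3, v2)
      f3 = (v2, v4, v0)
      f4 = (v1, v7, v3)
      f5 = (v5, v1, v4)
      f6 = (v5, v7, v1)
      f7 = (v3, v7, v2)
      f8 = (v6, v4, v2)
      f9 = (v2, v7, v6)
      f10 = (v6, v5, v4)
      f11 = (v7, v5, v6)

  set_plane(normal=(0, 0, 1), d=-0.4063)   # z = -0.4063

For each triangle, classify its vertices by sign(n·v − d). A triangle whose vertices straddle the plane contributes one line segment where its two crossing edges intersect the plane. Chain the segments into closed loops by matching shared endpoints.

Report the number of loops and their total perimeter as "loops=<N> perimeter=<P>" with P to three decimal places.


Straddling triangles (8 of 12):
  (v1,v3,v0) [++-] → (-1.29, -0.175328, -0.4063)–(-1.29, -0.835, -0.4063)  len=0.6597
  (v4,v1,v0) [-+-] → (0.270867, -0.835, -0.4063)–(-1.29, -0.835, -0.4063)  len=1.5609
  (v0,v3,v2) [-+-] → (-1.29, -0.175328, -0.4063)–(-1.29, 0.835, -0.4063)  len=1.0103
  (v5,v1,v4) [++-] → (0.270867, -0.835, -0.4063)–(1.29, -0.835, -0.4063)  len=1.0191
  (v3,v7,v2) [++-] → (-0.270867, 0.835, -0.4063)–(-1.29, 0.835, -0.4063)  len=1.0191
  (v2,v7,v6) [-+-] → (-0.270867, 0.835, -0.4063)–(1.29, 0.835, -0.4063)  len=1.5609
  (v6,v5,v4) [-+-] → (1.29, 0.175328, -0.4063)–(1.29, -0.835, -0.4063)  len=1.0103
  (v7,v5,v6) [++-] → (1.29, 0.175328, -0.4063)–(1.29, 0.835, -0.4063)  len=0.6597

Chained into 1 loop(s):
  loop 1: 8 segments, perimeter = 8.5000
Total perimeter = 8.500

loops=1 perimeter=8.500


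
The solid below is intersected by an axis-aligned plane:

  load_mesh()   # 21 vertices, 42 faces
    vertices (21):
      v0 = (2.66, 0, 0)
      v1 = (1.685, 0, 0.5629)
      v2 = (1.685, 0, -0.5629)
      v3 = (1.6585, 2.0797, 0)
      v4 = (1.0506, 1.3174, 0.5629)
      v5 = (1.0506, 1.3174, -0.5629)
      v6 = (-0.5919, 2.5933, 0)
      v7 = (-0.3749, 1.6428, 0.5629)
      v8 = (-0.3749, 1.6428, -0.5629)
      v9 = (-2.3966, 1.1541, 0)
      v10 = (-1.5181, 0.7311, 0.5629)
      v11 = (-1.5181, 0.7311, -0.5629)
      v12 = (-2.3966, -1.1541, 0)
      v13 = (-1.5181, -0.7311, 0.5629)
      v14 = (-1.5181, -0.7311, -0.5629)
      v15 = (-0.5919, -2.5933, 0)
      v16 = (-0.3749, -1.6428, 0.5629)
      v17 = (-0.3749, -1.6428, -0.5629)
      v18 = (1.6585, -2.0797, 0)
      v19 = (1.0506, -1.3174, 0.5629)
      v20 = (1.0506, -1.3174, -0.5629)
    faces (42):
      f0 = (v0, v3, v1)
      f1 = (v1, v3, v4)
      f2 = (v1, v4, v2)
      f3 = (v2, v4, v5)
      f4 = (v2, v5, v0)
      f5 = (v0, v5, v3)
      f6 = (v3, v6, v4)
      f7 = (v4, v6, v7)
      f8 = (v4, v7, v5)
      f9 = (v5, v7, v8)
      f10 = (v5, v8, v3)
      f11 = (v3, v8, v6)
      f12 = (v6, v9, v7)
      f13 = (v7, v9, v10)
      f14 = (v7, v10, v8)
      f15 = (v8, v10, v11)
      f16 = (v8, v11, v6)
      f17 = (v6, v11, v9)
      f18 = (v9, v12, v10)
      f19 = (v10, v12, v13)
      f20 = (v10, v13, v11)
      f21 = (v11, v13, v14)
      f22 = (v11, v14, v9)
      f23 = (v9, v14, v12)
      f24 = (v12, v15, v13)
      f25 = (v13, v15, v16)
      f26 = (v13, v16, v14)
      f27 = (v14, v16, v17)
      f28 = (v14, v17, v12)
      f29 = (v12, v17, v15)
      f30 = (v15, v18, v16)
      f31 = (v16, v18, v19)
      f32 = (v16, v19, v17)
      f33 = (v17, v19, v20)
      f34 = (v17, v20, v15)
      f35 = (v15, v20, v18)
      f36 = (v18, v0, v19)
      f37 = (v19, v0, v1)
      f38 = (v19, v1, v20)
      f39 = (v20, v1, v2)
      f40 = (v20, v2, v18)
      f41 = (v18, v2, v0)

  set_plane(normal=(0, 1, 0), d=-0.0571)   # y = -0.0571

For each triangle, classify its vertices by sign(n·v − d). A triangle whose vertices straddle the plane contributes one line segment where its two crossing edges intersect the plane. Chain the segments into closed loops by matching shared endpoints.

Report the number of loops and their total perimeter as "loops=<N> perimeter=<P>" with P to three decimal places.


Straddling triangles (12 of 42):
  (v9,v12,v10) [+-+] → (-2.3966, -0.0571, 0)–(-1.8854, -0.0571, 0.327552)  len=0.6071
  (v10,v12,v13) [+--] → (-1.8854, -0.0571, 0.327552)–(-1.5181, -0.0571, 0.5629)  len=0.4362
  (v10,v13,v11) [+-+] → (-1.5181, -0.0571, 0.5629)–(-1.5181, -0.0571, 0.0439633)  len=0.5189
  (v11,v13,v14) [+--] → (-1.5181, -0.0571, 0.0439633)–(-1.5181, -0.0571, -0.5629)  len=0.6069
  (v11,v14,v9) [+-+] → (-1.5181, -0.0571, -0.5629)–(-1.83218, -0.0571, -0.361651)  len=0.3730
  (v9,v14,v12) [+--] → (-1.83218, -0.0571, -0.361651)–(-2.3966, -0.0571, 0)  len=0.6703
  (v18,v0,v19) [-+-] → (2.6325, -0.0571, 0)–(2.59024, -0.0571, 0.0243977)  len=0.0488
  (v19,v0,v1) [-++] → (2.59024, -0.0571, 0.0243977)–(1.6575, -0.0571, 0.5629)  len=1.0770
  (v19,v1,v20) [-+-] → (1.6575, -0.0571, 0.5629)–(1.6575, -0.0571, 0.514105)  len=0.0488
  (v20,v1,v2) [-++] → (1.6575, -0.0571, 0.514105)–(1.6575, -0.0571, -0.5629)  len=1.0770
  (v20,v2,v18) [-+-] → (1.6575, -0.0571, -0.5629)–(1.68427, -0.0571, -0.547445)  len=0.0309
  (v18,v2,v0) [-++] → (1.68427, -0.0571, -0.547445)–(2.6325, -0.0571, 0)  len=1.0949

Chained into 2 loop(s):
  loop 1: 6 segments, perimeter = 3.2125
  loop 2: 6 segments, perimeter = 3.3774
Total perimeter = 6.590

loops=2 perimeter=6.590


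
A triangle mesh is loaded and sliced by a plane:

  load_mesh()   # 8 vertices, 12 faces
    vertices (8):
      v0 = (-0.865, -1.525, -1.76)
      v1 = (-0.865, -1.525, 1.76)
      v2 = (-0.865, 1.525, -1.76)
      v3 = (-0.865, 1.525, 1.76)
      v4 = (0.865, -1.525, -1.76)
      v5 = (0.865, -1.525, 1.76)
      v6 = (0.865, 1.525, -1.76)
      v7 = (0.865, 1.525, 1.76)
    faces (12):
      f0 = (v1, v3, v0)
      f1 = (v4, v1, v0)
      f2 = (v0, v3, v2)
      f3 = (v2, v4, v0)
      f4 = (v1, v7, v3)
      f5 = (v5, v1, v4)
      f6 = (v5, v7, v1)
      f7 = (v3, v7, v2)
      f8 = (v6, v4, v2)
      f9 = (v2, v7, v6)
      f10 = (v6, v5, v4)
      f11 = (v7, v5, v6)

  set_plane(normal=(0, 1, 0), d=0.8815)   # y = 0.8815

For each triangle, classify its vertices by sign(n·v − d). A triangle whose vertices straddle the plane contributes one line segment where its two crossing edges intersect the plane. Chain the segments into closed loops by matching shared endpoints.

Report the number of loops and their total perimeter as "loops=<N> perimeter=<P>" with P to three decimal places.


loops=1 perimeter=10.500

Straddling triangles (8 of 12):
  (v1,v3,v0) [-+-] → (-0.865, 0.8815, 1.76)–(-0.865, 0.8815, 1.01734)  len=0.7427
  (v0,v3,v2) [-++] → (-0.865, 0.8815, 1.01734)–(-0.865, 0.8815, -1.76)  len=2.7773
  (v2,v4,v0) [+--] → (-0.499998, 0.8815, -1.76)–(-0.865, 0.8815, -1.76)  len=0.3650
  (v1,v7,v3) [-++] → (0.499998, 0.8815, 1.76)–(-0.865, 0.8815, 1.76)  len=1.3650
  (v5,v7,v1) [-+-] → (0.865, 0.8815, 1.76)–(0.499998, 0.8815, 1.76)  len=0.3650
  (v6,v4,v2) [+-+] → (0.865, 0.8815, -1.76)–(-0.499998, 0.8815, -1.76)  len=1.3650
  (v6,v5,v4) [+--] → (0.865, 0.8815, -1.01734)–(0.865, 0.8815, -1.76)  len=0.7427
  (v7,v5,v6) [+-+] → (0.865, 0.8815, 1.76)–(0.865, 0.8815, -1.01734)  len=2.7773

Chained into 1 loop(s):
  loop 1: 8 segments, perimeter = 10.5000
Total perimeter = 10.500


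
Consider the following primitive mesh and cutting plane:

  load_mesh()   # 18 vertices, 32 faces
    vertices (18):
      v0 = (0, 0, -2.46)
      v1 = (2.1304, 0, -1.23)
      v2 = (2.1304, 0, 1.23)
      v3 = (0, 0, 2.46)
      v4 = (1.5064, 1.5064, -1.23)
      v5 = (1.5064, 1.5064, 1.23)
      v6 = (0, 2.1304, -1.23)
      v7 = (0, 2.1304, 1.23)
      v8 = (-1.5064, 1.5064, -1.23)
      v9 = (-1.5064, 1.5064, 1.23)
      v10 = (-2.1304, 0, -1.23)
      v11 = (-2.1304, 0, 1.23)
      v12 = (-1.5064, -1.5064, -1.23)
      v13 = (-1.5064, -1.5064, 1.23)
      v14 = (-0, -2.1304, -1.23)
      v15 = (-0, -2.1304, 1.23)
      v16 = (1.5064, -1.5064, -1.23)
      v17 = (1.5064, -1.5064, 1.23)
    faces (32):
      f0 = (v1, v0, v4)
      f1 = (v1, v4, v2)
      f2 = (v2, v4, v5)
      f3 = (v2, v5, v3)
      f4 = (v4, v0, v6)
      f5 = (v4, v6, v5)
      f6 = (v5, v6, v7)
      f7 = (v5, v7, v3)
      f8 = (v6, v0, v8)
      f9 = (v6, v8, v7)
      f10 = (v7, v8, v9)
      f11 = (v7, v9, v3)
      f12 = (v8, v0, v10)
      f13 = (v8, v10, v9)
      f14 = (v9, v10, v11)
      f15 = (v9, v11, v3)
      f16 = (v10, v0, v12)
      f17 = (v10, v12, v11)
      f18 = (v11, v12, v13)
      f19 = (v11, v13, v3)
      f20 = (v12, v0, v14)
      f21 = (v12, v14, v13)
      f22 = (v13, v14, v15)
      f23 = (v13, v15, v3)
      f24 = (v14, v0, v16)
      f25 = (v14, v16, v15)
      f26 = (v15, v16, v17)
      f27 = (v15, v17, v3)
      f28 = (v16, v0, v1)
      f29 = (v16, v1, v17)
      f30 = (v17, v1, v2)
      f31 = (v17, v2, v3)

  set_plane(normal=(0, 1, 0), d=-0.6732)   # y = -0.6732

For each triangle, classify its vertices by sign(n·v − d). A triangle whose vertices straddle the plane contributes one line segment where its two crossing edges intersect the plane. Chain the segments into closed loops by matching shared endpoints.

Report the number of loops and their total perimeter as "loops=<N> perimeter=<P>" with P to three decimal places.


Straddling triangles (12 of 32):
  (v10,v0,v12) [++-] → (-0.6732, -0.6732, -1.91032)–(-1.85154, -0.6732, -1.23)  len=1.3606
  (v10,v12,v11) [+-+] → (-1.85154, -0.6732, -1.23)–(-1.85154, -0.6732, 0.130643)  len=1.3606
  (v11,v12,v13) [+--] → (-1.85154, -0.6732, 0.130643)–(-1.85154, -0.6732, 1.23)  len=1.0994
  (v11,v13,v3) [+-+] → (-1.85154, -0.6732, 1.23)–(-0.6732, -0.6732, 1.91032)  len=1.3606
  (v12,v0,v14) [-+-] → (-0.6732, -0.6732, -1.91032)–(0, -0.6732, -2.07132)  len=0.6922
  (v13,v15,v3) [--+] → (0, -0.6732, 2.07132)–(-0.6732, -0.6732, 1.91032)  len=0.6922
  (v14,v0,v16) [-+-] → (0, -0.6732, -2.07132)–(0.6732, -0.6732, -1.91032)  len=0.6922
  (v15,v17,v3) [--+] → (0.6732, -0.6732, 1.91032)–(0, -0.6732, 2.07132)  len=0.6922
  (v16,v0,v1) [-++] → (0.6732, -0.6732, -1.91032)–(1.85154, -0.6732, -1.23)  len=1.3606
  (v16,v1,v17) [-+-] → (1.85154, -0.6732, -1.23)–(1.85154, -0.6732, -0.130643)  len=1.0994
  (v17,v1,v2) [-++] → (1.85154, -0.6732, -0.130643)–(1.85154, -0.6732, 1.23)  len=1.3606
  (v17,v2,v3) [-++] → (1.85154, -0.6732, 1.23)–(0.6732, -0.6732, 1.91032)  len=1.3606

Chained into 1 loop(s):
  loop 1: 12 segments, perimeter = 13.1313
Total perimeter = 13.131

loops=1 perimeter=13.131


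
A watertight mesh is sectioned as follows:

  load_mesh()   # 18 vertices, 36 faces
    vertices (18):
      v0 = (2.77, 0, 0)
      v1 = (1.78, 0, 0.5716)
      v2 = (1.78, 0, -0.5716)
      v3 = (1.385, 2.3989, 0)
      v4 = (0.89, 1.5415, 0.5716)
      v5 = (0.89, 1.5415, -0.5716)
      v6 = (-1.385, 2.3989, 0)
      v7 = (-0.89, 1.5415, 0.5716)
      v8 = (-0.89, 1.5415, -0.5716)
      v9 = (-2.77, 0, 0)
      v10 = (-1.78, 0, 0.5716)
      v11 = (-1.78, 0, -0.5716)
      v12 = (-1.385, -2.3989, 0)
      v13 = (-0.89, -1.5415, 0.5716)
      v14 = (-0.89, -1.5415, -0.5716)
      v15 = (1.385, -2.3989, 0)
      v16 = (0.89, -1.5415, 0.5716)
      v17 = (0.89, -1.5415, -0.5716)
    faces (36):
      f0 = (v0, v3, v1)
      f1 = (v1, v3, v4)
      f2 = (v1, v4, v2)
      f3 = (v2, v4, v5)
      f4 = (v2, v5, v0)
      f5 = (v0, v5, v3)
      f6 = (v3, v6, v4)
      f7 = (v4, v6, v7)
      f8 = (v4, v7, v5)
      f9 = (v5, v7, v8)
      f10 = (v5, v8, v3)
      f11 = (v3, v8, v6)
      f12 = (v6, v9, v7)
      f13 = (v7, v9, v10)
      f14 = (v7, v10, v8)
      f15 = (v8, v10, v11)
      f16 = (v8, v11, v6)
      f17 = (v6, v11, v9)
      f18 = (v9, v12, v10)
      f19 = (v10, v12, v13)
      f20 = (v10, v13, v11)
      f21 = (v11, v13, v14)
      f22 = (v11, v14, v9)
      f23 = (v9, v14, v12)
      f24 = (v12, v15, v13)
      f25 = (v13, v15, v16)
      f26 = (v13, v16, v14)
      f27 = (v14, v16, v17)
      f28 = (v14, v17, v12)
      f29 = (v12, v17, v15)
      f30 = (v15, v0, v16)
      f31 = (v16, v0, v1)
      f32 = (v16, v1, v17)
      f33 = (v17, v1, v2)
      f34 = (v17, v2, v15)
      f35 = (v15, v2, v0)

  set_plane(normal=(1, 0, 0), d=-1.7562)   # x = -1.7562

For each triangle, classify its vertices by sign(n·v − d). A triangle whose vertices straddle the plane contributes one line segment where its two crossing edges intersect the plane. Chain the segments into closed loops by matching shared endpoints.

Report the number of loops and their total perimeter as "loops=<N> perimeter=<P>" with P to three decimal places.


loops=2 perimeter=9.516

Straddling triangles (12 of 36):
  (v6,v9,v7) [+-+] → (-1.7562, 1.75596, 0)–(-1.7562, 0.831262, 0.308238)  len=0.9747
  (v7,v9,v10) [+--] → (-1.7562, 0.831262, 0.308238)–(-1.7562, 0.0412221, 0.5716)  len=0.8328
  (v7,v10,v8) [+-+] → (-1.7562, 0.0412221, 0.5716)–(-1.7562, 0.0412221, 0.541029)  len=0.0306
  (v8,v10,v11) [+--] → (-1.7562, 0.0412221, 0.541029)–(-1.7562, 0.0412221, -0.5716)  len=1.1126
  (v8,v11,v6) [+-+] → (-1.7562, 0.0412221, -0.5716)–(-1.7562, 0.144541, -0.537159)  len=0.1089
  (v6,v11,v9) [+--] → (-1.7562, 0.144541, -0.537159)–(-1.7562, 1.75596, 0)  len=1.6986
  (v9,v12,v10) [-+-] → (-1.7562, -1.75596, 0)–(-1.7562, -0.144541, 0.537159)  len=1.6986
  (v10,v12,v13) [-++] → (-1.7562, -0.144541, 0.537159)–(-1.7562, -0.0412221, 0.5716)  len=0.1089
  (v10,v13,v11) [-+-] → (-1.7562, -0.0412221, 0.5716)–(-1.7562, -0.0412221, -0.541029)  len=1.1126
  (v11,v13,v14) [-++] → (-1.7562, -0.0412221, -0.541029)–(-1.7562, -0.0412221, -0.5716)  len=0.0306
  (v11,v14,v9) [-+-] → (-1.7562, -0.0412221, -0.5716)–(-1.7562, -0.831262, -0.308238)  len=0.8328
  (v9,v14,v12) [-++] → (-1.7562, -0.831262, -0.308238)–(-1.7562, -1.75596, 0)  len=0.9747

Chained into 2 loop(s):
  loop 1: 6 segments, perimeter = 4.7582
  loop 2: 6 segments, perimeter = 4.7582
Total perimeter = 9.516


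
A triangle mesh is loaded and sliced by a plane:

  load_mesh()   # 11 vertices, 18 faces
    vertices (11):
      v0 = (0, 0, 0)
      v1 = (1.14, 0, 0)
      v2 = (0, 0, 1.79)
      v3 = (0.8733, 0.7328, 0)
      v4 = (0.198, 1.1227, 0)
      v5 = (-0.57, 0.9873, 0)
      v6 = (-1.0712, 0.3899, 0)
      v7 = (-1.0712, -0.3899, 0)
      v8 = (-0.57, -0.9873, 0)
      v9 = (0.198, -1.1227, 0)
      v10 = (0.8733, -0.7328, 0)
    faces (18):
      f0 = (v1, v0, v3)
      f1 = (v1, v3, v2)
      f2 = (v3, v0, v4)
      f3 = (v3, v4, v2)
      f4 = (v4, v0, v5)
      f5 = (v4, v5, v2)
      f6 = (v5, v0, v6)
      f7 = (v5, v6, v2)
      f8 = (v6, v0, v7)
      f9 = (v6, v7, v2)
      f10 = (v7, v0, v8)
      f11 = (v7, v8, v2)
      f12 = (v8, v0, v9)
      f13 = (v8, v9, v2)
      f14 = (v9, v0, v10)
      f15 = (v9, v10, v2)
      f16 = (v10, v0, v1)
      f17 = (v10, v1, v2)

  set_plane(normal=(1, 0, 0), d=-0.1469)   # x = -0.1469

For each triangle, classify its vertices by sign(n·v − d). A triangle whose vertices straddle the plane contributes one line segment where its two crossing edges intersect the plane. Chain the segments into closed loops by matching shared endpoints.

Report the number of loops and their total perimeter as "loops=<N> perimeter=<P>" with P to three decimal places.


loops=1 perimeter=5.930

Straddling triangles (10 of 18):
  (v4,v0,v5) [++-] → (-0.1469, 0.254446, 0)–(-0.1469, 1.06189, 0)  len=0.8074
  (v4,v5,v2) [+-+] → (-0.1469, 1.06189, 0)–(-0.1469, 0.254446, 1.32868)  len=1.5548
  (v5,v0,v6) [-+-] → (-0.1469, 0.254446, 0)–(-0.1469, 0.0534693, 0)  len=0.2010
  (v5,v6,v2) [--+] → (-0.1469, 0.0534693, 1.54453)–(-0.1469, 0.254446, 1.32868)  len=0.2949
  (v6,v0,v7) [-+-] → (-0.1469, 0.0534693, 0)–(-0.1469, -0.0534693, 0)  len=0.1069
  (v6,v7,v2) [--+] → (-0.1469, -0.0534693, 1.54453)–(-0.1469, 0.0534693, 1.54453)  len=0.1069
  (v7,v0,v8) [-+-] → (-0.1469, -0.0534693, 0)–(-0.1469, -0.254446, 0)  len=0.2010
  (v7,v8,v2) [--+] → (-0.1469, -0.254446, 1.32868)–(-0.1469, -0.0534693, 1.54453)  len=0.2949
  (v8,v0,v9) [-++] → (-0.1469, -0.254446, 0)–(-0.1469, -1.06189, 0)  len=0.8074
  (v8,v9,v2) [-++] → (-0.1469, -1.06189, 0)–(-0.1469, -0.254446, 1.32868)  len=1.5548

Chained into 1 loop(s):
  loop 1: 10 segments, perimeter = 5.9302
Total perimeter = 5.930


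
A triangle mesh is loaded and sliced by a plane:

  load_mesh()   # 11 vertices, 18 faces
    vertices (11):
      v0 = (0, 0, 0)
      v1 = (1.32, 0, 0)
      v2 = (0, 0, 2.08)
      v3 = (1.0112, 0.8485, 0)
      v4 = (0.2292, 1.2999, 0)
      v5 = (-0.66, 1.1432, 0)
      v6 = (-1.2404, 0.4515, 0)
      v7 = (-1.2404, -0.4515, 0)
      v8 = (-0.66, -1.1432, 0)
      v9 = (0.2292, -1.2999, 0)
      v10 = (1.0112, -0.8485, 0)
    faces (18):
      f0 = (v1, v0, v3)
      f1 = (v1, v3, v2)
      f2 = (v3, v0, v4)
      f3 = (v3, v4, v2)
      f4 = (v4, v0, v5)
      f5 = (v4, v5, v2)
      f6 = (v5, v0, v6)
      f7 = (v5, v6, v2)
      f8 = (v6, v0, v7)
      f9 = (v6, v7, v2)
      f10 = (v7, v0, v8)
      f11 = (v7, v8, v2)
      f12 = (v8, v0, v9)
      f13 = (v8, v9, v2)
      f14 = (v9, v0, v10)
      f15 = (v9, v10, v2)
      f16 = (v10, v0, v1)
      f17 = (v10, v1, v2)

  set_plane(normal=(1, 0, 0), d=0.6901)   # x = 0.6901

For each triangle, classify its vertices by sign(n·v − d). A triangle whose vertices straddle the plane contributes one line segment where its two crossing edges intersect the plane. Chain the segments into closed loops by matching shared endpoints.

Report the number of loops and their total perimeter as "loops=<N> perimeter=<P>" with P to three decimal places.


Straddling triangles (8 of 18):
  (v1,v0,v3) [+-+] → (0.6901, 0, 0)–(0.6901, 0.579064, 0)  len=0.5791
  (v1,v3,v2) [++-] → (0.6901, 0.579064, 0.660491)–(0.6901, 0, 0.99257)  len=0.6675
  (v3,v0,v4) [+--] → (0.6901, 0.579064, 0)–(0.6901, 1.03385, 0)  len=0.4548
  (v3,v4,v2) [+--] → (0.6901, 1.03385, 0)–(0.6901, 0.579064, 0.660491)  len=0.8019
  (v9,v0,v10) [--+] → (0.6901, -0.579064, 0)–(0.6901, -1.03385, 0)  len=0.4548
  (v9,v10,v2) [-+-] → (0.6901, -1.03385, 0)–(0.6901, -0.579064, 0.660491)  len=0.8019
  (v10,v0,v1) [+-+] → (0.6901, -0.579064, 0)–(0.6901, 0, 0)  len=0.5791
  (v10,v1,v2) [++-] → (0.6901, 0, 0.99257)–(0.6901, -0.579064, 0.660491)  len=0.6675

Chained into 1 loop(s):
  loop 1: 8 segments, perimeter = 5.0066
Total perimeter = 5.007

loops=1 perimeter=5.007


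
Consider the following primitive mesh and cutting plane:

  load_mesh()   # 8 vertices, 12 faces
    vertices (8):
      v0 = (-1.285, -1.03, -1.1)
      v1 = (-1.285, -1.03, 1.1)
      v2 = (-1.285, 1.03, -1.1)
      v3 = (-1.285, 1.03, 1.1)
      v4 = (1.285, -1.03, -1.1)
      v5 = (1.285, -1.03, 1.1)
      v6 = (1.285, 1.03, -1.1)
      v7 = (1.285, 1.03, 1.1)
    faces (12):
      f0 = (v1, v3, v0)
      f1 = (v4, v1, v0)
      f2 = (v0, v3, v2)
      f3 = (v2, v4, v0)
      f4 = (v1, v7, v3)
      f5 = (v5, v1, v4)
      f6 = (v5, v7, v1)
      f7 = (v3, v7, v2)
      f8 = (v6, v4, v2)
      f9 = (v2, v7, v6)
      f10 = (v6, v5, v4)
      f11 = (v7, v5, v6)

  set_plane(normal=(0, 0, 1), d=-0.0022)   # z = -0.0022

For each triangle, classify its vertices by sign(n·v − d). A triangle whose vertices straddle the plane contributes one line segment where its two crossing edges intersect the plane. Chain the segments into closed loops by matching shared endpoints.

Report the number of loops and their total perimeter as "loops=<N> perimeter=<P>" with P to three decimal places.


loops=1 perimeter=9.260

Straddling triangles (8 of 12):
  (v1,v3,v0) [++-] → (-1.285, -0.00206, -0.0022)–(-1.285, -1.03, -0.0022)  len=1.0279
  (v4,v1,v0) [-+-] → (0.00257, -1.03, -0.0022)–(-1.285, -1.03, -0.0022)  len=1.2876
  (v0,v3,v2) [-+-] → (-1.285, -0.00206, -0.0022)–(-1.285, 1.03, -0.0022)  len=1.0321
  (v5,v1,v4) [++-] → (0.00257, -1.03, -0.0022)–(1.285, -1.03, -0.0022)  len=1.2824
  (v3,v7,v2) [++-] → (-0.00257, 1.03, -0.0022)–(-1.285, 1.03, -0.0022)  len=1.2824
  (v2,v7,v6) [-+-] → (-0.00257, 1.03, -0.0022)–(1.285, 1.03, -0.0022)  len=1.2876
  (v6,v5,v4) [-+-] → (1.285, 0.00206, -0.0022)–(1.285, -1.03, -0.0022)  len=1.0321
  (v7,v5,v6) [++-] → (1.285, 0.00206, -0.0022)–(1.285, 1.03, -0.0022)  len=1.0279

Chained into 1 loop(s):
  loop 1: 8 segments, perimeter = 9.2600
Total perimeter = 9.260


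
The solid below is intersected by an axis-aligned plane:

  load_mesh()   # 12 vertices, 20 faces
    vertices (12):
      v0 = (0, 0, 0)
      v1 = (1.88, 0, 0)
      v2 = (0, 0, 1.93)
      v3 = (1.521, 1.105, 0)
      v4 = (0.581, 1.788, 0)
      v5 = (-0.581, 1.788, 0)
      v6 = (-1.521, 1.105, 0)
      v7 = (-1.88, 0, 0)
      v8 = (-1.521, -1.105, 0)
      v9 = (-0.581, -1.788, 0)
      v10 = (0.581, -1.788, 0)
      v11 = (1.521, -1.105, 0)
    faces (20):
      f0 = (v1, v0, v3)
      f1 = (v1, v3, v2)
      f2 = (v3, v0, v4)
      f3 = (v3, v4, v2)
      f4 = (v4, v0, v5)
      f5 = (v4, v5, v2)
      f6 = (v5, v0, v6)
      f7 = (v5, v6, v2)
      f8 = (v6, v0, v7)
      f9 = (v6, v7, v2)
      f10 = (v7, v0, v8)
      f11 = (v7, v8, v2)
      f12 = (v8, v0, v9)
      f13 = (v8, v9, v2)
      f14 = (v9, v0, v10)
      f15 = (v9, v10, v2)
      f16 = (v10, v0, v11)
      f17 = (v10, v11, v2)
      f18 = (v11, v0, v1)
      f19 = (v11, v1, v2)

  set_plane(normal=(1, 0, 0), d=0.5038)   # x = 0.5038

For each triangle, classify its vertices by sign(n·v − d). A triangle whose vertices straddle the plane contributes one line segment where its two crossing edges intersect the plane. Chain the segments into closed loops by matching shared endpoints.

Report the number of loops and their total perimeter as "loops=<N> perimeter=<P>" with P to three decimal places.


Straddling triangles (12 of 20):
  (v1,v0,v3) [+-+] → (0.5038, 0, 0)–(0.5038, 0.366009, 0)  len=0.3660
  (v1,v3,v2) [++-] → (0.5038, 0.366009, 1.29073)–(0.5038, 0, 1.4128)  len=0.3858
  (v3,v0,v4) [+-+] → (0.5038, 0.366009, 0)–(0.5038, 1.55042, 0)  len=1.1844
  (v3,v4,v2) [++-] → (0.5038, 1.55042, 0.256448)–(0.5038, 0.366009, 1.29073)  len=1.5724
  (v4,v0,v5) [+--] → (0.5038, 1.55042, 0)–(0.5038, 1.788, 0)  len=0.2376
  (v4,v5,v2) [+--] → (0.5038, 1.788, 0)–(0.5038, 1.55042, 0.256448)  len=0.3496
  (v9,v0,v10) [--+] → (0.5038, -1.55042, 0)–(0.5038, -1.788, 0)  len=0.2376
  (v9,v10,v2) [-+-] → (0.5038, -1.788, 0)–(0.5038, -1.55042, 0.256448)  len=0.3496
  (v10,v0,v11) [+-+] → (0.5038, -1.55042, 0)–(0.5038, -0.366009, 0)  len=1.1844
  (v10,v11,v2) [++-] → (0.5038, -0.366009, 1.29073)–(0.5038, -1.55042, 0.256448)  len=1.5724
  (v11,v0,v1) [+-+] → (0.5038, -0.366009, 0)–(0.5038, 0, 0)  len=0.3660
  (v11,v1,v2) [++-] → (0.5038, 0, 1.4128)–(0.5038, -0.366009, 1.29073)  len=0.3858

Chained into 1 loop(s):
  loop 1: 12 segments, perimeter = 8.1917
Total perimeter = 8.192

loops=1 perimeter=8.192


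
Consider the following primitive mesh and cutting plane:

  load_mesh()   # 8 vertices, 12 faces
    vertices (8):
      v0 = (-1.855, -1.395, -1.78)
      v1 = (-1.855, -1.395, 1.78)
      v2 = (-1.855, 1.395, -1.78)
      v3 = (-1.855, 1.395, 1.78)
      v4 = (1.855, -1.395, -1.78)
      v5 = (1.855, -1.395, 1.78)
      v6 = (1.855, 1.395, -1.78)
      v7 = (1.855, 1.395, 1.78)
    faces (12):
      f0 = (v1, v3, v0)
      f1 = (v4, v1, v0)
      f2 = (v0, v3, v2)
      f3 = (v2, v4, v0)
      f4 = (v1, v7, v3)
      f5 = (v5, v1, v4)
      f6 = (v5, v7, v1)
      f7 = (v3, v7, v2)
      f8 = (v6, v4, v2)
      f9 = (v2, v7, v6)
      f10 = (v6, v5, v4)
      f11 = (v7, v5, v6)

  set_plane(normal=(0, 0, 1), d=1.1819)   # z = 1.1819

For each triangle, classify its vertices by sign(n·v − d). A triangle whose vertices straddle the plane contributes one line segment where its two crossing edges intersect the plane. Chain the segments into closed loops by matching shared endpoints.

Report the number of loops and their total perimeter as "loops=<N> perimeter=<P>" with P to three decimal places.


Straddling triangles (8 of 12):
  (v1,v3,v0) [++-] → (-1.855, 0.926264, 1.1819)–(-1.855, -1.395, 1.1819)  len=2.3213
  (v4,v1,v0) [-+-] → (-1.2317, -1.395, 1.1819)–(-1.855, -1.395, 1.1819)  len=0.6233
  (v0,v3,v2) [-+-] → (-1.855, 0.926264, 1.1819)–(-1.855, 1.395, 1.1819)  len=0.4687
  (v5,v1,v4) [++-] → (-1.2317, -1.395, 1.1819)–(1.855, -1.395, 1.1819)  len=3.0867
  (v3,v7,v2) [++-] → (1.2317, 1.395, 1.1819)–(-1.855, 1.395, 1.1819)  len=3.0867
  (v2,v7,v6) [-+-] → (1.2317, 1.395, 1.1819)–(1.855, 1.395, 1.1819)  len=0.6233
  (v6,v5,v4) [-+-] → (1.855, -0.926264, 1.1819)–(1.855, -1.395, 1.1819)  len=0.4687
  (v7,v5,v6) [++-] → (1.855, -0.926264, 1.1819)–(1.855, 1.395, 1.1819)  len=2.3213

Chained into 1 loop(s):
  loop 1: 8 segments, perimeter = 13.0000
Total perimeter = 13.000

loops=1 perimeter=13.000


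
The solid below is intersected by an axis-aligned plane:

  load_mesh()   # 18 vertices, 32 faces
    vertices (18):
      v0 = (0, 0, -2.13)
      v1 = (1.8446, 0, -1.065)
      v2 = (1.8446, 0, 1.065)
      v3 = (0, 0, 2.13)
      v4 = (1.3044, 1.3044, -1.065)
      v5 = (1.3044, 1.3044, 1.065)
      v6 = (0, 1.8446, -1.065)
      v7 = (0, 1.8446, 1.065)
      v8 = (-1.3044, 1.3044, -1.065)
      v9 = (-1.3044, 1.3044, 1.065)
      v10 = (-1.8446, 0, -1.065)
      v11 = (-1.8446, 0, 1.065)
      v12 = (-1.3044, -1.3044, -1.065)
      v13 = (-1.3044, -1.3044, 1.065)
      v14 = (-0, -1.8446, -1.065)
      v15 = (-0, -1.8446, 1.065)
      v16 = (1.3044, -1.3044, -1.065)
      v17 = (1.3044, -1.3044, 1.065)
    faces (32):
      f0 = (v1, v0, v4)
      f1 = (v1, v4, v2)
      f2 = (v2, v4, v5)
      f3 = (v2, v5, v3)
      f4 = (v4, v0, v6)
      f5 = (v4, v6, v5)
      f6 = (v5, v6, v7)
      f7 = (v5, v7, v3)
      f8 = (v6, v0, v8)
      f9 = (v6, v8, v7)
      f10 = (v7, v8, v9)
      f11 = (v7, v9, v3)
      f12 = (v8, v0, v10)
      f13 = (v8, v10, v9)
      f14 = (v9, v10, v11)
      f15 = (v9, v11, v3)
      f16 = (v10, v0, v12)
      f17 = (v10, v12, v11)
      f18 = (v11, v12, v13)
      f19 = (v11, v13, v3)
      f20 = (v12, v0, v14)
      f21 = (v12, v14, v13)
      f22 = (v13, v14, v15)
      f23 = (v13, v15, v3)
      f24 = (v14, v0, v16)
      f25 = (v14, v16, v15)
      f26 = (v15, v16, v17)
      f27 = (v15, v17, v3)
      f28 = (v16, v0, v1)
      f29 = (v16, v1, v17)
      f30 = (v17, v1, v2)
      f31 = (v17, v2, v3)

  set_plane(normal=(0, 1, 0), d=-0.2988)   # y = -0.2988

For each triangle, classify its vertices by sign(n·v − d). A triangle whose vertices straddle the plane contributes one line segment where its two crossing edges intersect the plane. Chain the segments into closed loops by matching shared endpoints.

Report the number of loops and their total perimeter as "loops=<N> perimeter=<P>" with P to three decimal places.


loops=1 perimeter=12.057

Straddling triangles (12 of 32):
  (v10,v0,v12) [++-] → (-0.2988, -0.2988, -1.88604)–(-1.72086, -0.2988, -1.065)  len=1.6421
  (v10,v12,v11) [+-+] → (-1.72086, -0.2988, -1.065)–(-1.72086, -0.2988, 0.577079)  len=1.6421
  (v11,v12,v13) [+--] → (-1.72086, -0.2988, 0.577079)–(-1.72086, -0.2988, 1.065)  len=0.4879
  (v11,v13,v3) [+-+] → (-1.72086, -0.2988, 1.065)–(-0.2988, -0.2988, 1.88604)  len=1.6421
  (v12,v0,v14) [-+-] → (-0.2988, -0.2988, -1.88604)–(0, -0.2988, -1.95748)  len=0.3072
  (v13,v15,v3) [--+] → (0, -0.2988, 1.95748)–(-0.2988, -0.2988, 1.88604)  len=0.3072
  (v14,v0,v16) [-+-] → (0, -0.2988, -1.95748)–(0.2988, -0.2988, -1.88604)  len=0.3072
  (v15,v17,v3) [--+] → (0.2988, -0.2988, 1.88604)–(0, -0.2988, 1.95748)  len=0.3072
  (v16,v0,v1) [-++] → (0.2988, -0.2988, -1.88604)–(1.72086, -0.2988, -1.065)  len=1.6421
  (v16,v1,v17) [-+-] → (1.72086, -0.2988, -1.065)–(1.72086, -0.2988, -0.577079)  len=0.4879
  (v17,v1,v2) [-++] → (1.72086, -0.2988, -0.577079)–(1.72086, -0.2988, 1.065)  len=1.6421
  (v17,v2,v3) [-++] → (1.72086, -0.2988, 1.065)–(0.2988, -0.2988, 1.88604)  len=1.6421

Chained into 1 loop(s):
  loop 1: 12 segments, perimeter = 12.0571
Total perimeter = 12.057


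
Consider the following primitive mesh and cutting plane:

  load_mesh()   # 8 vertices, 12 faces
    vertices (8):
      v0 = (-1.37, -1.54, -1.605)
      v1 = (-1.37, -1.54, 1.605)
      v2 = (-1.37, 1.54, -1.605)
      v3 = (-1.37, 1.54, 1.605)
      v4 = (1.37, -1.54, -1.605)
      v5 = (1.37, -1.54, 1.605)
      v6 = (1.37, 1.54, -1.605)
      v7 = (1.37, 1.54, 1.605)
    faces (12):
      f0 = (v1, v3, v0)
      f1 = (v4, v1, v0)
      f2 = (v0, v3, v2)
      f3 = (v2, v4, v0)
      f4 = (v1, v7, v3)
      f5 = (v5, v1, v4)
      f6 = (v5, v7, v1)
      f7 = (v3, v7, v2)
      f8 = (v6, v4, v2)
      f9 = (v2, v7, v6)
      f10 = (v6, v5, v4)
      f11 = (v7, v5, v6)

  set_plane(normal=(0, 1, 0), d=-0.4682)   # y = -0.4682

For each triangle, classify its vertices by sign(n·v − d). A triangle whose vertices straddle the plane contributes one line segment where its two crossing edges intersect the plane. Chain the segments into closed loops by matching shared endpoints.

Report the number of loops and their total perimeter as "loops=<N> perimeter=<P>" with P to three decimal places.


loops=1 perimeter=11.900

Straddling triangles (8 of 12):
  (v1,v3,v0) [-+-] → (-1.37, -0.4682, 1.605)–(-1.37, -0.4682, -0.487962)  len=2.0930
  (v0,v3,v2) [-++] → (-1.37, -0.4682, -0.487962)–(-1.37, -0.4682, -1.605)  len=1.1170
  (v2,v4,v0) [+--] → (0.416516, -0.4682, -1.605)–(-1.37, -0.4682, -1.605)  len=1.7865
  (v1,v7,v3) [-++] → (-0.416516, -0.4682, 1.605)–(-1.37, -0.4682, 1.605)  len=0.9535
  (v5,v7,v1) [-+-] → (1.37, -0.4682, 1.605)–(-0.416516, -0.4682, 1.605)  len=1.7865
  (v6,v4,v2) [+-+] → (1.37, -0.4682, -1.605)–(0.416516, -0.4682, -1.605)  len=0.9535
  (v6,v5,v4) [+--] → (1.37, -0.4682, 0.487962)–(1.37, -0.4682, -1.605)  len=2.0930
  (v7,v5,v6) [+-+] → (1.37, -0.4682, 1.605)–(1.37, -0.4682, 0.487962)  len=1.1170

Chained into 1 loop(s):
  loop 1: 8 segments, perimeter = 11.9000
Total perimeter = 11.900


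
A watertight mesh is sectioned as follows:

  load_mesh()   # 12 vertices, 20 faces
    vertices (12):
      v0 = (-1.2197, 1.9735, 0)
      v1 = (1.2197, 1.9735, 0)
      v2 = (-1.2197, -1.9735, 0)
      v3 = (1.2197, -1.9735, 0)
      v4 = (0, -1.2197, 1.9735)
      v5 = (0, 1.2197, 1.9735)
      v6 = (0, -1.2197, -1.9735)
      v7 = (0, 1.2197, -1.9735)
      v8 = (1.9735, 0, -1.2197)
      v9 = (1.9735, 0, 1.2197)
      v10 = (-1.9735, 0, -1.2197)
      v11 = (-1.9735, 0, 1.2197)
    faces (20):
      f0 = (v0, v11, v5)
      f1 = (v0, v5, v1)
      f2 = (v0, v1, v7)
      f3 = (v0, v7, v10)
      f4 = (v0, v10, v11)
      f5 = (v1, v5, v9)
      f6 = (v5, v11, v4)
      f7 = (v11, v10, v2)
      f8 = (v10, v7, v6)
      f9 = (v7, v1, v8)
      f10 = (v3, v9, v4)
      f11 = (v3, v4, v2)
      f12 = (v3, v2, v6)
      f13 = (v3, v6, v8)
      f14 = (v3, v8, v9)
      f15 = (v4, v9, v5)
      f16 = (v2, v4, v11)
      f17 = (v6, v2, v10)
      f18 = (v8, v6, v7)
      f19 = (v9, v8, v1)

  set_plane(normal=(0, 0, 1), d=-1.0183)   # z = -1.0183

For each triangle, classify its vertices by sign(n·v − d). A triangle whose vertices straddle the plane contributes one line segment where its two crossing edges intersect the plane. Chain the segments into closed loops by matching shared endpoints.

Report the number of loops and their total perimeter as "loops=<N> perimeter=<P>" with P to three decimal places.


loops=1 perimeter=10.877

Straddling triangles (10 of 20):
  (v0,v1,v7) [++-] → (0.590351, 1.58455, -1.0183)–(-0.590351, 1.58455, -1.0183)  len=1.1807
  (v0,v7,v10) [+--] → (-0.590351, 1.58455, -1.0183)–(-1.84903, 0.325869, -1.0183)  len=1.7800
  (v0,v10,v11) [+-+] → (-1.84903, 0.325869, -1.0183)–(-1.9735, 0, -1.0183)  len=0.3488
  (v11,v10,v2) [+-+] → (-1.9735, 0, -1.0183)–(-1.84903, -0.325869, -1.0183)  len=0.3488
  (v7,v1,v8) [-+-] → (0.590351, 1.58455, -1.0183)–(1.84903, 0.325869, -1.0183)  len=1.7800
  (v3,v2,v6) [++-] → (-0.590351, -1.58455, -1.0183)–(0.590351, -1.58455, -1.0183)  len=1.1807
  (v3,v6,v8) [+--] → (0.590351, -1.58455, -1.0183)–(1.84903, -0.325869, -1.0183)  len=1.7800
  (v3,v8,v9) [+-+] → (1.84903, -0.325869, -1.0183)–(1.9735, 0, -1.0183)  len=0.3488
  (v6,v2,v10) [-+-] → (-0.590351, -1.58455, -1.0183)–(-1.84903, -0.325869, -1.0183)  len=1.7800
  (v9,v8,v1) [+-+] → (1.9735, 0, -1.0183)–(1.84903, 0.325869, -1.0183)  len=0.3488

Chained into 1 loop(s):
  loop 1: 10 segments, perimeter = 10.8769
Total perimeter = 10.877


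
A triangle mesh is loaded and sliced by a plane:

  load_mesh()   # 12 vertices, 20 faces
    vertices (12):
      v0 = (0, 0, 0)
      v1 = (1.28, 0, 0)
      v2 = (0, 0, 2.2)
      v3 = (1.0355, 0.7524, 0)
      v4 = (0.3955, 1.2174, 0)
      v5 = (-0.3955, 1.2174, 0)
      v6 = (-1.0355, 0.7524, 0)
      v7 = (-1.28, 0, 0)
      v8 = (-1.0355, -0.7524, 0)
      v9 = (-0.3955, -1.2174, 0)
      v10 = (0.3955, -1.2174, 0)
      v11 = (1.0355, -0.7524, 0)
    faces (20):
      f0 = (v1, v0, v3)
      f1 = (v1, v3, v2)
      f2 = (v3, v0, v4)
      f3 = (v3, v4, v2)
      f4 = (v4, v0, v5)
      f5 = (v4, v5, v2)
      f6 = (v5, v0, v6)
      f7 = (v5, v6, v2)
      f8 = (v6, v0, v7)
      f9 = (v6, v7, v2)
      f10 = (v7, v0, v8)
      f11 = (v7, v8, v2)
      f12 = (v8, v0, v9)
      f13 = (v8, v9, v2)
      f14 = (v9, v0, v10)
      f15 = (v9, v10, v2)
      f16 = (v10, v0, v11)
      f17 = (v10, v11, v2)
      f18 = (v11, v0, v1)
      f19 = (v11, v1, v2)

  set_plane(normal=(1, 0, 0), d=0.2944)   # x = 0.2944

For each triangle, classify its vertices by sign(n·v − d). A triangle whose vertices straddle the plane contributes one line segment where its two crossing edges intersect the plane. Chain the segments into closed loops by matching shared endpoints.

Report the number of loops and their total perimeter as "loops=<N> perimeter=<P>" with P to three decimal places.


Straddling triangles (12 of 20):
  (v1,v0,v3) [+-+] → (0.2944, 0, 0)–(0.2944, 0.213913, 0)  len=0.2139
  (v1,v3,v2) [++-] → (0.2944, 0.213913, 1.57452)–(0.2944, 0, 1.694)  len=0.2450
  (v3,v0,v4) [+-+] → (0.2944, 0.213913, 0)–(0.2944, 0.906201, 0)  len=0.6923
  (v3,v4,v2) [++-] → (0.2944, 0.906201, 0.562377)–(0.2944, 0.213913, 1.57452)  len=1.2263
  (v4,v0,v5) [+--] → (0.2944, 0.906201, 0)–(0.2944, 1.2174, 0)  len=0.3112
  (v4,v5,v2) [+--] → (0.2944, 1.2174, 0)–(0.2944, 0.906201, 0.562377)  len=0.6427
  (v9,v0,v10) [--+] → (0.2944, -0.906201, 0)–(0.2944, -1.2174, 0)  len=0.3112
  (v9,v10,v2) [-+-] → (0.2944, -1.2174, 0)–(0.2944, -0.906201, 0.562377)  len=0.6427
  (v10,v0,v11) [+-+] → (0.2944, -0.906201, 0)–(0.2944, -0.213913, 0)  len=0.6923
  (v10,v11,v2) [++-] → (0.2944, -0.213913, 1.57452)–(0.2944, -0.906201, 0.562377)  len=1.2263
  (v11,v0,v1) [+-+] → (0.2944, -0.213913, 0)–(0.2944, 0, 0)  len=0.2139
  (v11,v1,v2) [++-] → (0.2944, 0, 1.694)–(0.2944, -0.213913, 1.57452)  len=0.2450

Chained into 1 loop(s):
  loop 1: 12 segments, perimeter = 6.6628
Total perimeter = 6.663

loops=1 perimeter=6.663


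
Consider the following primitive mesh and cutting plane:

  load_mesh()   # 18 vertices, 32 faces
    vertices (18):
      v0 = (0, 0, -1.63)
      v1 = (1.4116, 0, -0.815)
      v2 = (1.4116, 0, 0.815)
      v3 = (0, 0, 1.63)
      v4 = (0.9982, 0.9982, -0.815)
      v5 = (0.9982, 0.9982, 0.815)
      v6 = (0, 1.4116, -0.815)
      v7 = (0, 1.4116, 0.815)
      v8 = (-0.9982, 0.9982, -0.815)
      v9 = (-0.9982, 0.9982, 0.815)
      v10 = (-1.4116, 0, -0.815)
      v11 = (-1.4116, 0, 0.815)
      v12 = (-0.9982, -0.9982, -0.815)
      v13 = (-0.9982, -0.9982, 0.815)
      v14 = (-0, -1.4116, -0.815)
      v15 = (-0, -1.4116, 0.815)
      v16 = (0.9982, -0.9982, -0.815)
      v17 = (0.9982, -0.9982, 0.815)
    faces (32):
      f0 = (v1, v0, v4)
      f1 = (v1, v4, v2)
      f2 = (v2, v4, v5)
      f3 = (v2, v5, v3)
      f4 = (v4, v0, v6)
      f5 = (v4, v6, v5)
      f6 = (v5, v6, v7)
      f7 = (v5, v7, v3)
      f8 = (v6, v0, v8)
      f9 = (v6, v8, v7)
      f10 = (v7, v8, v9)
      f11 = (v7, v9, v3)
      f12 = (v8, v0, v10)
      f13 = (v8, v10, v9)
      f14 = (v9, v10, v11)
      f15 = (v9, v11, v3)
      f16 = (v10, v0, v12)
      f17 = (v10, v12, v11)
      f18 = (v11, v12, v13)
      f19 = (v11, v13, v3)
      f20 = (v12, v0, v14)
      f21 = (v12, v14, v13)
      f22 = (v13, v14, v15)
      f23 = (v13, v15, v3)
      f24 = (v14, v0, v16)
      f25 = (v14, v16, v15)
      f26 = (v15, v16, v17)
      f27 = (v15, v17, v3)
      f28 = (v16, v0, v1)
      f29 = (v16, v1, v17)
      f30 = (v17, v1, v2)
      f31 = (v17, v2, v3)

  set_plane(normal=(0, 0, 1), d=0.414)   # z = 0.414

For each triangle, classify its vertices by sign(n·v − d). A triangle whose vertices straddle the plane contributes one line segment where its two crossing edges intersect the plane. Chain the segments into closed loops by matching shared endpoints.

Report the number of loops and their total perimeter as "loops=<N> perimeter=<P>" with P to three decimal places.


loops=1 perimeter=8.643

Straddling triangles (16 of 32):
  (v1,v4,v2) [--+] → (1.3099, 0.245569, 0.414)–(1.4116, 0, 0.414)  len=0.2658
  (v2,v4,v5) [+-+] → (1.3099, 0.245569, 0.414)–(0.9982, 0.9982, 0.414)  len=0.8146
  (v4,v6,v5) [--+] → (0.752631, 1.0999, 0.414)–(0.9982, 0.9982, 0.414)  len=0.2658
  (v5,v6,v7) [+-+] → (0.752631, 1.0999, 0.414)–(0, 1.4116, 0.414)  len=0.8146
  (v6,v8,v7) [--+] → (-0.245569, 1.3099, 0.414)–(0, 1.4116, 0.414)  len=0.2658
  (v7,v8,v9) [+-+] → (-0.245569, 1.3099, 0.414)–(-0.9982, 0.9982, 0.414)  len=0.8146
  (v8,v10,v9) [--+] → (-1.0999, 0.752631, 0.414)–(-0.9982, 0.9982, 0.414)  len=0.2658
  (v9,v10,v11) [+-+] → (-1.0999, 0.752631, 0.414)–(-1.4116, 0, 0.414)  len=0.8146
  (v10,v12,v11) [--+] → (-1.3099, -0.245569, 0.414)–(-1.4116, 0, 0.414)  len=0.2658
  (v11,v12,v13) [+-+] → (-1.3099, -0.245569, 0.414)–(-0.9982, -0.9982, 0.414)  len=0.8146
  (v12,v14,v13) [--+] → (-0.752631, -1.0999, 0.414)–(-0.9982, -0.9982, 0.414)  len=0.2658
  (v13,v14,v15) [+-+] → (-0.752631, -1.0999, 0.414)–(0, -1.4116, 0.414)  len=0.8146
  (v14,v16,v15) [--+] → (0.245569, -1.3099, 0.414)–(0, -1.4116, 0.414)  len=0.2658
  (v15,v16,v17) [+-+] → (0.245569, -1.3099, 0.414)–(0.9982, -0.9982, 0.414)  len=0.8146
  (v16,v1,v17) [--+] → (1.0999, -0.752631, 0.414)–(0.9982, -0.9982, 0.414)  len=0.2658
  (v17,v1,v2) [+-+] → (1.0999, -0.752631, 0.414)–(1.4116, 0, 0.414)  len=0.8146

Chained into 1 loop(s):
  loop 1: 16 segments, perimeter = 8.6433
Total perimeter = 8.643
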